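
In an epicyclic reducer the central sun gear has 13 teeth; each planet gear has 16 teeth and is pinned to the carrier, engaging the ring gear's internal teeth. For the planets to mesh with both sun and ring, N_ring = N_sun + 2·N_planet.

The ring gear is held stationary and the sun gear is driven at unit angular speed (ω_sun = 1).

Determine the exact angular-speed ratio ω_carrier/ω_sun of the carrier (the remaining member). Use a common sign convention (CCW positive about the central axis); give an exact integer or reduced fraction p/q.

N_ring = 13 + 2·16 = 45
13(ω_s−ω_c) = −45(ω_r−ω_c),  ω_r=0, ω_s=1
13(1−ω_c) = −45(0−ω_c)  ⇒  58ω_c = 13  ⇒  ω_c = 13/58
ω_c/ω_s = 13/58

13/58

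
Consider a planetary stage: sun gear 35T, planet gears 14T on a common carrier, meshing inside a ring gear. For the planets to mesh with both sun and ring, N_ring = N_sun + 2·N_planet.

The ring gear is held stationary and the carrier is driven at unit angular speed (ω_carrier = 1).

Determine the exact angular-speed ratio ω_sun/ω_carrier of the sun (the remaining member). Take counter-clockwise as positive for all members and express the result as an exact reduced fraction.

14/5

N_ring = 35 + 2·14 = 63
35(ω_s−ω_c) = −63(ω_r−ω_c),  ω_r=0, ω_c=1
ω_s = 1 − (63/35)(0−1) = 14/5
ω_s/ω_c = 14/5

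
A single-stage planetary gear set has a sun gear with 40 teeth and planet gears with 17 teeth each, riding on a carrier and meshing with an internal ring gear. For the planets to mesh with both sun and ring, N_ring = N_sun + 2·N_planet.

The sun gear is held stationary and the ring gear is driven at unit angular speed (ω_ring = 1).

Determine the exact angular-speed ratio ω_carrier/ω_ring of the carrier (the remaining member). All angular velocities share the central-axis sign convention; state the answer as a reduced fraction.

N_ring = 40 + 2·17 = 74
40(ω_s−ω_c) = −74(ω_r−ω_c),  ω_s=0, ω_r=1
40(0−ω_c) = −74(1−ω_c)  ⇒  114ω_c = 74  ⇒  ω_c = 37/57
ω_c/ω_r = 37/57

37/57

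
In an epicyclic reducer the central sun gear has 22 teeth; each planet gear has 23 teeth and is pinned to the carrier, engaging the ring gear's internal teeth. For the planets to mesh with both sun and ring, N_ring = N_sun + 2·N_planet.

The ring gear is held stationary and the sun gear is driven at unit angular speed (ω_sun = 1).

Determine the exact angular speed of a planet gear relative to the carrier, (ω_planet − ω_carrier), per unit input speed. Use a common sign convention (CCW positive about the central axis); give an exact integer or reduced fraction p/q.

-748/1035

N_ring = 22 + 2·23 = 68
22(ω_s−ω_c) = −68(ω_r−ω_c),  ω_r=0, ω_s=1
22(1−ω_c) = −68(0−ω_c)  ⇒  90ω_c = 22  ⇒  ω_c = 11/45
sun–planet: 22·(1−11/45) = −23·(ω_p−ω_c)  ⇒  ω_p−ω_c = −(22/23)·(34/45) = -748/1035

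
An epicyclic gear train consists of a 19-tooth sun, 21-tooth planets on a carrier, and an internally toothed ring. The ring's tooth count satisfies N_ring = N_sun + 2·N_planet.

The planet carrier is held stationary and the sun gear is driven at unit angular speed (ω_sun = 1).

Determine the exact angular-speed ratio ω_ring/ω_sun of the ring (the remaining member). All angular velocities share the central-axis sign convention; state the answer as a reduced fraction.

-19/61

N_ring = 19 + 2·21 = 61
19(ω_s−ω_c) = −61(ω_r−ω_c),  ω_c=0, ω_s=1
ω_r = 0 − (19/61)(1−0) = -19/61
ω_r/ω_s = -19/61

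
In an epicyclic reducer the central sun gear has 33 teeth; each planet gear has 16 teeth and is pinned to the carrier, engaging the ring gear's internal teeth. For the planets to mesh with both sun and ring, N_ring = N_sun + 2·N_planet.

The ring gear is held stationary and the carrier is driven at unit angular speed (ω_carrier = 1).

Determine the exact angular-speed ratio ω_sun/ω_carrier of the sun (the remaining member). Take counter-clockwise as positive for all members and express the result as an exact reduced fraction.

98/33

N_ring = 33 + 2·16 = 65
33(ω_s−ω_c) = −65(ω_r−ω_c),  ω_r=0, ω_c=1
ω_s = 1 − (65/33)(0−1) = 98/33
ω_s/ω_c = 98/33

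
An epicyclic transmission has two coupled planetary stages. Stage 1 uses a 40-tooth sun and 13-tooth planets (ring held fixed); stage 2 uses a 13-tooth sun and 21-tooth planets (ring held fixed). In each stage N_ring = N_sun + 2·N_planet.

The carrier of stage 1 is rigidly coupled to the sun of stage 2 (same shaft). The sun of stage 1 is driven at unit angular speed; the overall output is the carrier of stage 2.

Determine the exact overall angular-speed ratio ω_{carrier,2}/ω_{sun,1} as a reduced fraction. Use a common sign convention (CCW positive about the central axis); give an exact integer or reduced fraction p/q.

65/901

Stage 1: N_ring = 40 + 2·13 = 66
Stage 1: 40(ω_s−ω_c) = −66(ω_r−ω_c),  ω_r=0, ω_s=1
Stage 1: 40(1−ω_c) = −66(0−ω_c)  ⇒  106ω_c = 40  ⇒  ω_c = 20/53
  ⇒ ω_c¹/ω_s¹ = 20/53
Stage 2: N_ring = 13 + 2·21 = 55
Stage 2: 13(ω_s−ω_c) = −55(ω_r−ω_c),  ω_r=0, ω_s=1
Stage 2: 13(1−ω_c) = −55(0−ω_c)  ⇒  68ω_c = 13  ⇒  ω_c = 13/68
  ⇒ ω_c²/ω_s² = 13/68
Coupling ω_s² = ω_c¹ ⇒ overall = 20/53 × 13/68 = 65/901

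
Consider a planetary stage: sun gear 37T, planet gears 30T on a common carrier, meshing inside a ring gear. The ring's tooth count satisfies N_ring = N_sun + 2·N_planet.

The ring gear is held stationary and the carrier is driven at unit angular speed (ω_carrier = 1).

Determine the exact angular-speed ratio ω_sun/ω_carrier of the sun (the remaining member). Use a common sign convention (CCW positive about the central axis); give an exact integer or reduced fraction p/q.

N_ring = 37 + 2·30 = 97
37(ω_s−ω_c) = −97(ω_r−ω_c),  ω_r=0, ω_c=1
ω_s = 1 − (97/37)(0−1) = 134/37
ω_s/ω_c = 134/37

134/37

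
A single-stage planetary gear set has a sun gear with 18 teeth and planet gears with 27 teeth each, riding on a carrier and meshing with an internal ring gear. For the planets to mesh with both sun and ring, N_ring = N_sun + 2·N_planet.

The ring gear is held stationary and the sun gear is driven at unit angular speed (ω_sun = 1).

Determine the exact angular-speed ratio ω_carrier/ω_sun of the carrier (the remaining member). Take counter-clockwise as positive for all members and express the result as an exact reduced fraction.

1/5

N_ring = 18 + 2·27 = 72
18(ω_s−ω_c) = −72(ω_r−ω_c),  ω_r=0, ω_s=1
18(1−ω_c) = −72(0−ω_c)  ⇒  90ω_c = 18  ⇒  ω_c = 1/5
ω_c/ω_s = 1/5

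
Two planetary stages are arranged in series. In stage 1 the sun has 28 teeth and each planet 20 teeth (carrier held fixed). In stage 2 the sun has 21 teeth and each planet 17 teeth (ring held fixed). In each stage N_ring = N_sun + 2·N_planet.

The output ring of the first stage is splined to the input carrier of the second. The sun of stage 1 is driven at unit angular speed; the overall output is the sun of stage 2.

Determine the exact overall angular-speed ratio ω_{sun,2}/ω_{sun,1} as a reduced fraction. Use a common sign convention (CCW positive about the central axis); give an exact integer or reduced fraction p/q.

-76/51

Stage 1: N_ring = 28 + 2·20 = 68
Stage 1: 28(ω_s−ω_c) = −68(ω_r−ω_c),  ω_c=0, ω_s=1
Stage 1: ω_r = 0 − (28/68)(1−0) = -7/17
  ⇒ ω_r¹/ω_s¹ = -7/17
Stage 2: N_ring = 21 + 2·17 = 55
Stage 2: 21(ω_s−ω_c) = −55(ω_r−ω_c),  ω_r=0, ω_c=1
Stage 2: ω_s = 1 − (55/21)(0−1) = 76/21
  ⇒ ω_s²/ω_c² = 76/21
Coupling ω_c² = ω_r¹ ⇒ overall = -7/17 × 76/21 = -76/51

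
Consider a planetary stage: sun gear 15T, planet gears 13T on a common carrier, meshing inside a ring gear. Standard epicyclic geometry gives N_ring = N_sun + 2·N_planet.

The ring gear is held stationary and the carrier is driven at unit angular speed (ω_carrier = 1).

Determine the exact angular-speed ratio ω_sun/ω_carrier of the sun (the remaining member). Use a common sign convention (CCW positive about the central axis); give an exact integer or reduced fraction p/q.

N_ring = 15 + 2·13 = 41
15(ω_s−ω_c) = −41(ω_r−ω_c),  ω_r=0, ω_c=1
ω_s = 1 − (41/15)(0−1) = 56/15
ω_s/ω_c = 56/15

56/15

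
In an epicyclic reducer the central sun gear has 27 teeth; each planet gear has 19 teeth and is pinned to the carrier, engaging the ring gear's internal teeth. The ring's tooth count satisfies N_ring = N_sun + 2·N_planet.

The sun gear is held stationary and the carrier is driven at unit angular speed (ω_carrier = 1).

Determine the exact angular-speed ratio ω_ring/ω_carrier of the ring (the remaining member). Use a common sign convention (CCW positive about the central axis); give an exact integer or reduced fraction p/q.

N_ring = 27 + 2·19 = 65
27(ω_s−ω_c) = −65(ω_r−ω_c),  ω_s=0, ω_c=1
ω_r = 1 − (27/65)(0−1) = 92/65
ω_r/ω_c = 92/65

92/65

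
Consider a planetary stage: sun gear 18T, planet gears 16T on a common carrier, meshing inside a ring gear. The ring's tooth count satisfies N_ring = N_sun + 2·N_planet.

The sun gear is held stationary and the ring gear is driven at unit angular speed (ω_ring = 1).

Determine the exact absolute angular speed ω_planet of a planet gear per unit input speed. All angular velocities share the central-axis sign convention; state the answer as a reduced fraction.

25/16

N_ring = 18 + 2·16 = 50
18(ω_s−ω_c) = −50(ω_r−ω_c),  ω_s=0, ω_r=1
18(0−ω_c) = −50(1−ω_c)  ⇒  68ω_c = 50  ⇒  ω_c = 25/34
sun–planet: 18·(0−25/34) = −16·(ω_p−ω_c)  ⇒  ω_p−ω_c = −(18/16)·(-25/34) = 225/272
ω_p = 25/34 + 225/272 = 25/16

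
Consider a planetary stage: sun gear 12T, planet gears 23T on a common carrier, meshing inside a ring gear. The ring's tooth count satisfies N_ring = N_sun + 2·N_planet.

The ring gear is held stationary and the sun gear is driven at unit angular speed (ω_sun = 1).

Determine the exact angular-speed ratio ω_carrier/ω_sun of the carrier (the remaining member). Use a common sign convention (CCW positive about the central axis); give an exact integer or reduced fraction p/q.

N_ring = 12 + 2·23 = 58
12(ω_s−ω_c) = −58(ω_r−ω_c),  ω_r=0, ω_s=1
12(1−ω_c) = −58(0−ω_c)  ⇒  70ω_c = 12  ⇒  ω_c = 6/35
ω_c/ω_s = 6/35

6/35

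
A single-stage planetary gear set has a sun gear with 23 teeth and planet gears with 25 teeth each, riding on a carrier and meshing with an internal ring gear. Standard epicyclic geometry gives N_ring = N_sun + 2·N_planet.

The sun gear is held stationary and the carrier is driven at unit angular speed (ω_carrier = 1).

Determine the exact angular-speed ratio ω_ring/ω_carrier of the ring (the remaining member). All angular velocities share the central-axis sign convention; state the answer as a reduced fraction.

96/73

N_ring = 23 + 2·25 = 73
23(ω_s−ω_c) = −73(ω_r−ω_c),  ω_s=0, ω_c=1
ω_r = 1 − (23/73)(0−1) = 96/73
ω_r/ω_c = 96/73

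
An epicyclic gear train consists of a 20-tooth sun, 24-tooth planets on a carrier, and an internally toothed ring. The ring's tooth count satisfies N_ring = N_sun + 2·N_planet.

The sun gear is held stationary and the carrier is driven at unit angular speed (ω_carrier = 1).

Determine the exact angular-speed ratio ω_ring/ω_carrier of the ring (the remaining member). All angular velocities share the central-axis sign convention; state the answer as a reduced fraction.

22/17

N_ring = 20 + 2·24 = 68
20(ω_s−ω_c) = −68(ω_r−ω_c),  ω_s=0, ω_c=1
ω_r = 1 − (20/68)(0−1) = 22/17
ω_r/ω_c = 22/17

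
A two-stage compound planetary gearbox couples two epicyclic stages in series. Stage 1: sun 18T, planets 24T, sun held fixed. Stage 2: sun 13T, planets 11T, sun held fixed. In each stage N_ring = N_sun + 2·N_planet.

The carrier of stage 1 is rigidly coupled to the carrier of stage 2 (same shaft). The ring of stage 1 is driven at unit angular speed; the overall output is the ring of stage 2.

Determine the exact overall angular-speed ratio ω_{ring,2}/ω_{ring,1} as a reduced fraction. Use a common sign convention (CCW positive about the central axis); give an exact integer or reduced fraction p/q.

Stage 1: N_ring = 18 + 2·24 = 66
Stage 1: 18(ω_s−ω_c) = −66(ω_r−ω_c),  ω_s=0, ω_r=1
Stage 1: 18(0−ω_c) = −66(1−ω_c)  ⇒  84ω_c = 66  ⇒  ω_c = 11/14
  ⇒ ω_c¹/ω_r¹ = 11/14
Stage 2: N_ring = 13 + 2·11 = 35
Stage 2: 13(ω_s−ω_c) = −35(ω_r−ω_c),  ω_s=0, ω_c=1
Stage 2: ω_r = 1 − (13/35)(0−1) = 48/35
  ⇒ ω_r²/ω_c² = 48/35
Coupling ω_c² = ω_c¹ ⇒ overall = 11/14 × 48/35 = 264/245

264/245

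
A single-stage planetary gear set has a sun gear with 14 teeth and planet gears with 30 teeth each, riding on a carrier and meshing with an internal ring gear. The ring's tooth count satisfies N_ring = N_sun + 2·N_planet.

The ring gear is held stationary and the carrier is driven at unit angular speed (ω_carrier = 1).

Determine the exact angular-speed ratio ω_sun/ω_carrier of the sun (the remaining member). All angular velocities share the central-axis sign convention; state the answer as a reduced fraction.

N_ring = 14 + 2·30 = 74
14(ω_s−ω_c) = −74(ω_r−ω_c),  ω_r=0, ω_c=1
ω_s = 1 − (74/14)(0−1) = 44/7
ω_s/ω_c = 44/7

44/7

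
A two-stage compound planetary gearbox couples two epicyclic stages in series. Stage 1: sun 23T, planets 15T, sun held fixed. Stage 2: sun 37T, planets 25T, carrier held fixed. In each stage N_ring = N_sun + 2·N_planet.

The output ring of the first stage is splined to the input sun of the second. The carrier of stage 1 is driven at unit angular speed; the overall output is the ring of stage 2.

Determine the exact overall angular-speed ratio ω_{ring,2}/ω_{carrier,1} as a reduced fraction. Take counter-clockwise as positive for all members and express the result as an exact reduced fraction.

-2812/4611

Stage 1: N_ring = 23 + 2·15 = 53
Stage 1: 23(ω_s−ω_c) = −53(ω_r−ω_c),  ω_s=0, ω_c=1
Stage 1: ω_r = 1 − (23/53)(0−1) = 76/53
  ⇒ ω_r¹/ω_c¹ = 76/53
Stage 2: N_ring = 37 + 2·25 = 87
Stage 2: 37(ω_s−ω_c) = −87(ω_r−ω_c),  ω_c=0, ω_s=1
Stage 2: ω_r = 0 − (37/87)(1−0) = -37/87
  ⇒ ω_r²/ω_s² = -37/87
Coupling ω_s² = ω_r¹ ⇒ overall = 76/53 × -37/87 = -2812/4611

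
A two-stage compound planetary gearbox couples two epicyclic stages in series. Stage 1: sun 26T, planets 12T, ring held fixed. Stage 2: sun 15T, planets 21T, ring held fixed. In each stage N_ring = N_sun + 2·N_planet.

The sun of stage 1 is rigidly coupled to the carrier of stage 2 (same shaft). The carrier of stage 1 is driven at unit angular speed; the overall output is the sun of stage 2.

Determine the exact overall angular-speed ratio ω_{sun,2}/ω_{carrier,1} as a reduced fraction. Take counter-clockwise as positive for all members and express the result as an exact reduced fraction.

912/65

Stage 1: N_ring = 26 + 2·12 = 50
Stage 1: 26(ω_s−ω_c) = −50(ω_r−ω_c),  ω_r=0, ω_c=1
Stage 1: ω_s = 1 − (50/26)(0−1) = 38/13
  ⇒ ω_s¹/ω_c¹ = 38/13
Stage 2: N_ring = 15 + 2·21 = 57
Stage 2: 15(ω_s−ω_c) = −57(ω_r−ω_c),  ω_r=0, ω_c=1
Stage 2: ω_s = 1 − (57/15)(0−1) = 24/5
  ⇒ ω_s²/ω_c² = 24/5
Coupling ω_c² = ω_s¹ ⇒ overall = 38/13 × 24/5 = 912/65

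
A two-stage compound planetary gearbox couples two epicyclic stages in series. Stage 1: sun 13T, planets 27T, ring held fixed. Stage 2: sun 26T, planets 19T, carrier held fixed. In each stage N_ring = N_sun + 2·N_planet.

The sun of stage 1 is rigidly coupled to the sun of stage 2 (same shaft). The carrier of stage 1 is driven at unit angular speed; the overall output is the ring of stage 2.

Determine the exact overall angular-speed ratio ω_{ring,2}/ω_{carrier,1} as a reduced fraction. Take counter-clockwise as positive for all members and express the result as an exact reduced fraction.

-5/2

Stage 1: N_ring = 13 + 2·27 = 67
Stage 1: 13(ω_s−ω_c) = −67(ω_r−ω_c),  ω_r=0, ω_c=1
Stage 1: ω_s = 1 − (67/13)(0−1) = 80/13
  ⇒ ω_s¹/ω_c¹ = 80/13
Stage 2: N_ring = 26 + 2·19 = 64
Stage 2: 26(ω_s−ω_c) = −64(ω_r−ω_c),  ω_c=0, ω_s=1
Stage 2: ω_r = 0 − (26/64)(1−0) = -13/32
  ⇒ ω_r²/ω_s² = -13/32
Coupling ω_s² = ω_s¹ ⇒ overall = 80/13 × -13/32 = -5/2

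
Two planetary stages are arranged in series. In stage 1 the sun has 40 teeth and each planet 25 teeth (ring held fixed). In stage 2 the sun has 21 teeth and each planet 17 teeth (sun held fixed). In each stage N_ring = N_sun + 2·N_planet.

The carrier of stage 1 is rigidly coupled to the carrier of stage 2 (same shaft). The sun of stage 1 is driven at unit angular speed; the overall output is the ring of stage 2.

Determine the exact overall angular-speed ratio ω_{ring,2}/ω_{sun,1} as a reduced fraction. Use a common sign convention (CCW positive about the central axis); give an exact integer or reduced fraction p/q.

304/715

Stage 1: N_ring = 40 + 2·25 = 90
Stage 1: 40(ω_s−ω_c) = −90(ω_r−ω_c),  ω_r=0, ω_s=1
Stage 1: 40(1−ω_c) = −90(0−ω_c)  ⇒  130ω_c = 40  ⇒  ω_c = 4/13
  ⇒ ω_c¹/ω_s¹ = 4/13
Stage 2: N_ring = 21 + 2·17 = 55
Stage 2: 21(ω_s−ω_c) = −55(ω_r−ω_c),  ω_s=0, ω_c=1
Stage 2: ω_r = 1 − (21/55)(0−1) = 76/55
  ⇒ ω_r²/ω_c² = 76/55
Coupling ω_c² = ω_c¹ ⇒ overall = 4/13 × 76/55 = 304/715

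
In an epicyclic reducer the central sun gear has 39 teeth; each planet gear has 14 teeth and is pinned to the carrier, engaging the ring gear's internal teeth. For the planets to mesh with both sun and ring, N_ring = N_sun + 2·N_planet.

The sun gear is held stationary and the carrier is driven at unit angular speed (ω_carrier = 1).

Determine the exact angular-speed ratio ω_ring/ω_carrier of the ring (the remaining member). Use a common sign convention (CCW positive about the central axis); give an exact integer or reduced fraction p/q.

N_ring = 39 + 2·14 = 67
39(ω_s−ω_c) = −67(ω_r−ω_c),  ω_s=0, ω_c=1
ω_r = 1 − (39/67)(0−1) = 106/67
ω_r/ω_c = 106/67

106/67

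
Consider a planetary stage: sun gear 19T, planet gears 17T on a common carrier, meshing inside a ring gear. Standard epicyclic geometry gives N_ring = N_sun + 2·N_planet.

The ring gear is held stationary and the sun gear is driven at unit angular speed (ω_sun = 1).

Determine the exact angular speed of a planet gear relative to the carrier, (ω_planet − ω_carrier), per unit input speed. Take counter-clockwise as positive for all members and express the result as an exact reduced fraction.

N_ring = 19 + 2·17 = 53
19(ω_s−ω_c) = −53(ω_r−ω_c),  ω_r=0, ω_s=1
19(1−ω_c) = −53(0−ω_c)  ⇒  72ω_c = 19  ⇒  ω_c = 19/72
sun–planet: 19·(1−19/72) = −17·(ω_p−ω_c)  ⇒  ω_p−ω_c = −(19/17)·(53/72) = -1007/1224

-1007/1224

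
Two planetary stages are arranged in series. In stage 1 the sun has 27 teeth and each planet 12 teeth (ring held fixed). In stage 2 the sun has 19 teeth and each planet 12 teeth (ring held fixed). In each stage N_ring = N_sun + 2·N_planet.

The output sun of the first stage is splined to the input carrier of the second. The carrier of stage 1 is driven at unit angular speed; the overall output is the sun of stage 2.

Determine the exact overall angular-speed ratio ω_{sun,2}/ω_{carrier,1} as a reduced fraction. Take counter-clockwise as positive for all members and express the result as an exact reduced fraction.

Stage 1: N_ring = 27 + 2·12 = 51
Stage 1: 27(ω_s−ω_c) = −51(ω_r−ω_c),  ω_r=0, ω_c=1
Stage 1: ω_s = 1 − (51/27)(0−1) = 26/9
  ⇒ ω_s¹/ω_c¹ = 26/9
Stage 2: N_ring = 19 + 2·12 = 43
Stage 2: 19(ω_s−ω_c) = −43(ω_r−ω_c),  ω_r=0, ω_c=1
Stage 2: ω_s = 1 − (43/19)(0−1) = 62/19
  ⇒ ω_s²/ω_c² = 62/19
Coupling ω_c² = ω_s¹ ⇒ overall = 26/9 × 62/19 = 1612/171

1612/171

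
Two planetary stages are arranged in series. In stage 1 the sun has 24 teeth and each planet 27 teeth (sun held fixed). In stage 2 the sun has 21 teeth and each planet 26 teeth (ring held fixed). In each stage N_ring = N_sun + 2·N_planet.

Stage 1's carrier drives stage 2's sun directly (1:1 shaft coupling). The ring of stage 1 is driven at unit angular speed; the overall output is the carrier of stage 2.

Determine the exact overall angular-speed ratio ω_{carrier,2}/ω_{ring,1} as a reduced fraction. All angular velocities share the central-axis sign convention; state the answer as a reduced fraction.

273/1598

Stage 1: N_ring = 24 + 2·27 = 78
Stage 1: 24(ω_s−ω_c) = −78(ω_r−ω_c),  ω_s=0, ω_r=1
Stage 1: 24(0−ω_c) = −78(1−ω_c)  ⇒  102ω_c = 78  ⇒  ω_c = 13/17
  ⇒ ω_c¹/ω_r¹ = 13/17
Stage 2: N_ring = 21 + 2·26 = 73
Stage 2: 21(ω_s−ω_c) = −73(ω_r−ω_c),  ω_r=0, ω_s=1
Stage 2: 21(1−ω_c) = −73(0−ω_c)  ⇒  94ω_c = 21  ⇒  ω_c = 21/94
  ⇒ ω_c²/ω_s² = 21/94
Coupling ω_s² = ω_c¹ ⇒ overall = 13/17 × 21/94 = 273/1598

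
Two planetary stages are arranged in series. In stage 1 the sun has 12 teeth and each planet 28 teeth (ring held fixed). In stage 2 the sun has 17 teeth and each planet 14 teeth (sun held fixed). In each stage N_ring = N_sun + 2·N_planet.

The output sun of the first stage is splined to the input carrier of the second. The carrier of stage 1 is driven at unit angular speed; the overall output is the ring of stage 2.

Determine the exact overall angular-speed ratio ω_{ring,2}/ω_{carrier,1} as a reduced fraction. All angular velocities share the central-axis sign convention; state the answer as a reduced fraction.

Stage 1: N_ring = 12 + 2·28 = 68
Stage 1: 12(ω_s−ω_c) = −68(ω_r−ω_c),  ω_r=0, ω_c=1
Stage 1: ω_s = 1 − (68/12)(0−1) = 20/3
  ⇒ ω_s¹/ω_c¹ = 20/3
Stage 2: N_ring = 17 + 2·14 = 45
Stage 2: 17(ω_s−ω_c) = −45(ω_r−ω_c),  ω_s=0, ω_c=1
Stage 2: ω_r = 1 − (17/45)(0−1) = 62/45
  ⇒ ω_r²/ω_c² = 62/45
Coupling ω_c² = ω_s¹ ⇒ overall = 20/3 × 62/45 = 248/27

248/27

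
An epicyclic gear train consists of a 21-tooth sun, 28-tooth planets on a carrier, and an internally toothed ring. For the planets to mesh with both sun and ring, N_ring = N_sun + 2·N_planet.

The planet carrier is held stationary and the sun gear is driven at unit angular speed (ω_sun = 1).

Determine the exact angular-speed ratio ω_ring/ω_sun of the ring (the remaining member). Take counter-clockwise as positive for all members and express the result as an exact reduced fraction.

-3/11

N_ring = 21 + 2·28 = 77
21(ω_s−ω_c) = −77(ω_r−ω_c),  ω_c=0, ω_s=1
ω_r = 0 − (21/77)(1−0) = -3/11
ω_r/ω_s = -3/11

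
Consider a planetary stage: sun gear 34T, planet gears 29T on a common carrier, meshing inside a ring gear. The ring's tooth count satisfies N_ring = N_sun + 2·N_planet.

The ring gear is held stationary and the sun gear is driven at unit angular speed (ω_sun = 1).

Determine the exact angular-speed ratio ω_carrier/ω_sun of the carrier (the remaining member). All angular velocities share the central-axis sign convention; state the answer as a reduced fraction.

17/63

N_ring = 34 + 2·29 = 92
34(ω_s−ω_c) = −92(ω_r−ω_c),  ω_r=0, ω_s=1
34(1−ω_c) = −92(0−ω_c)  ⇒  126ω_c = 34  ⇒  ω_c = 17/63
ω_c/ω_s = 17/63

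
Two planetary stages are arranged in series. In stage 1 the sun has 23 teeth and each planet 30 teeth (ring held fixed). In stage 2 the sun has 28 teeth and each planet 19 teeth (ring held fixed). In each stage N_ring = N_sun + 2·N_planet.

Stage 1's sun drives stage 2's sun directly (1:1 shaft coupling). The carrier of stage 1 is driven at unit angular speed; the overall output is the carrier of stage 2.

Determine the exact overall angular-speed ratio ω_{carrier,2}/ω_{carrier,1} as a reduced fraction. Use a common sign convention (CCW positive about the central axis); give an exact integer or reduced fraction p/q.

Stage 1: N_ring = 23 + 2·30 = 83
Stage 1: 23(ω_s−ω_c) = −83(ω_r−ω_c),  ω_r=0, ω_c=1
Stage 1: ω_s = 1 − (83/23)(0−1) = 106/23
  ⇒ ω_s¹/ω_c¹ = 106/23
Stage 2: N_ring = 28 + 2·19 = 66
Stage 2: 28(ω_s−ω_c) = −66(ω_r−ω_c),  ω_r=0, ω_s=1
Stage 2: 28(1−ω_c) = −66(0−ω_c)  ⇒  94ω_c = 28  ⇒  ω_c = 14/47
  ⇒ ω_c²/ω_s² = 14/47
Coupling ω_s² = ω_s¹ ⇒ overall = 106/23 × 14/47 = 1484/1081

1484/1081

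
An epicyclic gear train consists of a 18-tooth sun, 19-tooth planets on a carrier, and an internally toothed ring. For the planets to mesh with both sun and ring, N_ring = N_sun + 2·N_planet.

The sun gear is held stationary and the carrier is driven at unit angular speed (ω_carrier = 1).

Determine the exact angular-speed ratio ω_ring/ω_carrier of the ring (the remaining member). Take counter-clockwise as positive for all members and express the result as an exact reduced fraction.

N_ring = 18 + 2·19 = 56
18(ω_s−ω_c) = −56(ω_r−ω_c),  ω_s=0, ω_c=1
ω_r = 1 − (18/56)(0−1) = 37/28
ω_r/ω_c = 37/28

37/28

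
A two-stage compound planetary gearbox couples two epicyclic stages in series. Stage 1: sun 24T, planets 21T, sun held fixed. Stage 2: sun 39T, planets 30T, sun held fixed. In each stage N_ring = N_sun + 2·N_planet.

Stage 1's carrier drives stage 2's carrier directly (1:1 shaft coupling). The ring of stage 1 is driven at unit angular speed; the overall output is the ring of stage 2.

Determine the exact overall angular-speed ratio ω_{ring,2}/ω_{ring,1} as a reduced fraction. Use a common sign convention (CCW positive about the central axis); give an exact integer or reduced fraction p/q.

Stage 1: N_ring = 24 + 2·21 = 66
Stage 1: 24(ω_s−ω_c) = −66(ω_r−ω_c),  ω_s=0, ω_r=1
Stage 1: 24(0−ω_c) = −66(1−ω_c)  ⇒  90ω_c = 66  ⇒  ω_c = 11/15
  ⇒ ω_c¹/ω_r¹ = 11/15
Stage 2: N_ring = 39 + 2·30 = 99
Stage 2: 39(ω_s−ω_c) = −99(ω_r−ω_c),  ω_s=0, ω_c=1
Stage 2: ω_r = 1 − (39/99)(0−1) = 46/33
  ⇒ ω_r²/ω_c² = 46/33
Coupling ω_c² = ω_c¹ ⇒ overall = 11/15 × 46/33 = 46/45

46/45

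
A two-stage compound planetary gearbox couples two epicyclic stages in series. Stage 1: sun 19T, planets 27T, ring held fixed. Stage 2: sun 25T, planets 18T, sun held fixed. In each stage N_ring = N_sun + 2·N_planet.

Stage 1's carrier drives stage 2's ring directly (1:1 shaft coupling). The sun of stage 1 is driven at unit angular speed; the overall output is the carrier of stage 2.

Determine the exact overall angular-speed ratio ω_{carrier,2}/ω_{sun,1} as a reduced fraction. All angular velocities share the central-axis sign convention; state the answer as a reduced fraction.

Stage 1: N_ring = 19 + 2·27 = 73
Stage 1: 19(ω_s−ω_c) = −73(ω_r−ω_c),  ω_r=0, ω_s=1
Stage 1: 19(1−ω_c) = −73(0−ω_c)  ⇒  92ω_c = 19  ⇒  ω_c = 19/92
  ⇒ ω_c¹/ω_s¹ = 19/92
Stage 2: N_ring = 25 + 2·18 = 61
Stage 2: 25(ω_s−ω_c) = −61(ω_r−ω_c),  ω_s=0, ω_r=1
Stage 2: 25(0−ω_c) = −61(1−ω_c)  ⇒  86ω_c = 61  ⇒  ω_c = 61/86
  ⇒ ω_c²/ω_r² = 61/86
Coupling ω_r² = ω_c¹ ⇒ overall = 19/92 × 61/86 = 1159/7912

1159/7912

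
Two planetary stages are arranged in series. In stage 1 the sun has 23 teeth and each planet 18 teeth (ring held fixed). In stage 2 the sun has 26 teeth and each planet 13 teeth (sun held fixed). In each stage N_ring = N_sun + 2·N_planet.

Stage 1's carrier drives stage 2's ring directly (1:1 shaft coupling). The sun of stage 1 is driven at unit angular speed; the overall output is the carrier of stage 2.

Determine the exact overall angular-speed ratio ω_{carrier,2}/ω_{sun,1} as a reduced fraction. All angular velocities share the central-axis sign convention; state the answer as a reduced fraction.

Stage 1: N_ring = 23 + 2·18 = 59
Stage 1: 23(ω_s−ω_c) = −59(ω_r−ω_c),  ω_r=0, ω_s=1
Stage 1: 23(1−ω_c) = −59(0−ω_c)  ⇒  82ω_c = 23  ⇒  ω_c = 23/82
  ⇒ ω_c¹/ω_s¹ = 23/82
Stage 2: N_ring = 26 + 2·13 = 52
Stage 2: 26(ω_s−ω_c) = −52(ω_r−ω_c),  ω_s=0, ω_r=1
Stage 2: 26(0−ω_c) = −52(1−ω_c)  ⇒  78ω_c = 52  ⇒  ω_c = 2/3
  ⇒ ω_c²/ω_r² = 2/3
Coupling ω_r² = ω_c¹ ⇒ overall = 23/82 × 2/3 = 23/123

23/123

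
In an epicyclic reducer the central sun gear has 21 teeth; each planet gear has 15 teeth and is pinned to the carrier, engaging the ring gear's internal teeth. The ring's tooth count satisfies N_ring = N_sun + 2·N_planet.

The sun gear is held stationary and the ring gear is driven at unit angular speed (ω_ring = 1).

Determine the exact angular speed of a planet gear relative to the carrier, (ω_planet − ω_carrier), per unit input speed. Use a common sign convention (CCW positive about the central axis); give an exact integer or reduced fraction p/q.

N_ring = 21 + 2·15 = 51
21(ω_s−ω_c) = −51(ω_r−ω_c),  ω_s=0, ω_r=1
21(0−ω_c) = −51(1−ω_c)  ⇒  72ω_c = 51  ⇒  ω_c = 17/24
sun–planet: 21·(0−17/24) = −15·(ω_p−ω_c)  ⇒  ω_p−ω_c = −(21/15)·(-17/24) = 119/120

119/120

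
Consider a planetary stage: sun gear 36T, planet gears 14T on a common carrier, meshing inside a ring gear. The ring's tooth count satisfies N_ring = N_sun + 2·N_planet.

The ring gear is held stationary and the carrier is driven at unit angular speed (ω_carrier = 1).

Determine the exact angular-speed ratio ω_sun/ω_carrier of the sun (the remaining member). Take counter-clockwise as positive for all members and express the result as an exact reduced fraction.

N_ring = 36 + 2·14 = 64
36(ω_s−ω_c) = −64(ω_r−ω_c),  ω_r=0, ω_c=1
ω_s = 1 − (64/36)(0−1) = 25/9
ω_s/ω_c = 25/9

25/9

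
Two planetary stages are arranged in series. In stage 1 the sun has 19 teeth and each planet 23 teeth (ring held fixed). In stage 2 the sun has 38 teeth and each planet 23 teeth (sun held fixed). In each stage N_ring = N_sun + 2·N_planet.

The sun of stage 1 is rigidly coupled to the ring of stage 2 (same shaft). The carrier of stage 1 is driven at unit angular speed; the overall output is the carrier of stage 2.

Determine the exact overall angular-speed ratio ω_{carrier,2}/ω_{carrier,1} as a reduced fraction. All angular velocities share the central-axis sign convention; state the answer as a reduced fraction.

3528/1159

Stage 1: N_ring = 19 + 2·23 = 65
Stage 1: 19(ω_s−ω_c) = −65(ω_r−ω_c),  ω_r=0, ω_c=1
Stage 1: ω_s = 1 − (65/19)(0−1) = 84/19
  ⇒ ω_s¹/ω_c¹ = 84/19
Stage 2: N_ring = 38 + 2·23 = 84
Stage 2: 38(ω_s−ω_c) = −84(ω_r−ω_c),  ω_s=0, ω_r=1
Stage 2: 38(0−ω_c) = −84(1−ω_c)  ⇒  122ω_c = 84  ⇒  ω_c = 42/61
  ⇒ ω_c²/ω_r² = 42/61
Coupling ω_r² = ω_s¹ ⇒ overall = 84/19 × 42/61 = 3528/1159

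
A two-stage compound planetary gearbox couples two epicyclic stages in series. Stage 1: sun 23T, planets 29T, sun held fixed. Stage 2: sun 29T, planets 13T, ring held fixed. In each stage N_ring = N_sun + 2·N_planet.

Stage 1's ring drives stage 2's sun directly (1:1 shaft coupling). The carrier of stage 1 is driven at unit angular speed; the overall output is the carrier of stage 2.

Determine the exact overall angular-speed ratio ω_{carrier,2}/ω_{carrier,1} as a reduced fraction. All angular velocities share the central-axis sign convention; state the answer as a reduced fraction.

754/1701

Stage 1: N_ring = 23 + 2·29 = 81
Stage 1: 23(ω_s−ω_c) = −81(ω_r−ω_c),  ω_s=0, ω_c=1
Stage 1: ω_r = 1 − (23/81)(0−1) = 104/81
  ⇒ ω_r¹/ω_c¹ = 104/81
Stage 2: N_ring = 29 + 2·13 = 55
Stage 2: 29(ω_s−ω_c) = −55(ω_r−ω_c),  ω_r=0, ω_s=1
Stage 2: 29(1−ω_c) = −55(0−ω_c)  ⇒  84ω_c = 29  ⇒  ω_c = 29/84
  ⇒ ω_c²/ω_s² = 29/84
Coupling ω_s² = ω_r¹ ⇒ overall = 104/81 × 29/84 = 754/1701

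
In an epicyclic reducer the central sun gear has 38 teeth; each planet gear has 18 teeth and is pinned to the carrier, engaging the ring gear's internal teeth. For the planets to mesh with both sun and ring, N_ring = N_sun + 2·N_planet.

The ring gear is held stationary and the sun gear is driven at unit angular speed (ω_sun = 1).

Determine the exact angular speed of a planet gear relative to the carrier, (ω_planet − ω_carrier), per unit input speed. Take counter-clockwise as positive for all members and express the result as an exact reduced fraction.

-703/504

N_ring = 38 + 2·18 = 74
38(ω_s−ω_c) = −74(ω_r−ω_c),  ω_r=0, ω_s=1
38(1−ω_c) = −74(0−ω_c)  ⇒  112ω_c = 38  ⇒  ω_c = 19/56
sun–planet: 38·(1−19/56) = −18·(ω_p−ω_c)  ⇒  ω_p−ω_c = −(38/18)·(37/56) = -703/504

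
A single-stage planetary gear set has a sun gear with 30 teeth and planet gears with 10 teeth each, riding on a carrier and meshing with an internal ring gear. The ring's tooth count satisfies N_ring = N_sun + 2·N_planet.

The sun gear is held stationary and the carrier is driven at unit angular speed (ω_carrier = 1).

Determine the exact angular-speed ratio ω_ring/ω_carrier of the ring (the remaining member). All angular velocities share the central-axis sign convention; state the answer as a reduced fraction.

8/5

N_ring = 30 + 2·10 = 50
30(ω_s−ω_c) = −50(ω_r−ω_c),  ω_s=0, ω_c=1
ω_r = 1 − (30/50)(0−1) = 8/5
ω_r/ω_c = 8/5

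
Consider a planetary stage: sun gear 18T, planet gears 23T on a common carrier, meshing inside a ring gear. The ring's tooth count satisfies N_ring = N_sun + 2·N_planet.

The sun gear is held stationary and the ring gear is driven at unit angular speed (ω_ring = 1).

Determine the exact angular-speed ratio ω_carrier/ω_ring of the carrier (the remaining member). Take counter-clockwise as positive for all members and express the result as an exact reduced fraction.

N_ring = 18 + 2·23 = 64
18(ω_s−ω_c) = −64(ω_r−ω_c),  ω_s=0, ω_r=1
18(0−ω_c) = −64(1−ω_c)  ⇒  82ω_c = 64  ⇒  ω_c = 32/41
ω_c/ω_r = 32/41

32/41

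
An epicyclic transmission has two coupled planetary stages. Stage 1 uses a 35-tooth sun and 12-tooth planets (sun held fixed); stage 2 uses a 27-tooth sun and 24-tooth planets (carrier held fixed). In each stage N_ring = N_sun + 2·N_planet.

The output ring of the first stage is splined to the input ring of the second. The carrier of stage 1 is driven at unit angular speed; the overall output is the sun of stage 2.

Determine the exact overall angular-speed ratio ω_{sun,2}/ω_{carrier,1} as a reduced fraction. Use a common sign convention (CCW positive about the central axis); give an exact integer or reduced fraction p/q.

-2350/531

Stage 1: N_ring = 35 + 2·12 = 59
Stage 1: 35(ω_s−ω_c) = −59(ω_r−ω_c),  ω_s=0, ω_c=1
Stage 1: ω_r = 1 − (35/59)(0−1) = 94/59
  ⇒ ω_r¹/ω_c¹ = 94/59
Stage 2: N_ring = 27 + 2·24 = 75
Stage 2: 27(ω_s−ω_c) = −75(ω_r−ω_c),  ω_c=0, ω_r=1
Stage 2: ω_s = 0 − (75/27)(1−0) = -25/9
  ⇒ ω_s²/ω_r² = -25/9
Coupling ω_r² = ω_r¹ ⇒ overall = 94/59 × -25/9 = -2350/531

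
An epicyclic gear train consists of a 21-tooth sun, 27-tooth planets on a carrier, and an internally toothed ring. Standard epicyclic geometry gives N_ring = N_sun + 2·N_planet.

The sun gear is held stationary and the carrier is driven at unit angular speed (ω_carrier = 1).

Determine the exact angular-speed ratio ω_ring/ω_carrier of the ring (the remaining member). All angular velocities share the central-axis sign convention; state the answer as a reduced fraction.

N_ring = 21 + 2·27 = 75
21(ω_s−ω_c) = −75(ω_r−ω_c),  ω_s=0, ω_c=1
ω_r = 1 − (21/75)(0−1) = 32/25
ω_r/ω_c = 32/25

32/25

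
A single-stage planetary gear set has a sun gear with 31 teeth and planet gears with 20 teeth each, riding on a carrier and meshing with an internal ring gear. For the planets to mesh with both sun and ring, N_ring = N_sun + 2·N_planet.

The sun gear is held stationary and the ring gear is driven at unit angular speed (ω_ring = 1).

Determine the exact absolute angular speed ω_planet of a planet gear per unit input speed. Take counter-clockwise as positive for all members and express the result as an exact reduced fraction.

N_ring = 31 + 2·20 = 71
31(ω_s−ω_c) = −71(ω_r−ω_c),  ω_s=0, ω_r=1
31(0−ω_c) = −71(1−ω_c)  ⇒  102ω_c = 71  ⇒  ω_c = 71/102
sun–planet: 31·(0−71/102) = −20·(ω_p−ω_c)  ⇒  ω_p−ω_c = −(31/20)·(-71/102) = 2201/2040
ω_p = 71/102 + 2201/2040 = 71/40

71/40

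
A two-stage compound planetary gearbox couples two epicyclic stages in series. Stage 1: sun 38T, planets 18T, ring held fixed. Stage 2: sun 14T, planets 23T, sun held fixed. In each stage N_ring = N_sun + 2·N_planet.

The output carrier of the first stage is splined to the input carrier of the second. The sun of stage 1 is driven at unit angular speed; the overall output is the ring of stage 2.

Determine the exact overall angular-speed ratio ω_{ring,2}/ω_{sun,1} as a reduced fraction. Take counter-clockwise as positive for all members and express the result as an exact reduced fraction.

703/1680

Stage 1: N_ring = 38 + 2·18 = 74
Stage 1: 38(ω_s−ω_c) = −74(ω_r−ω_c),  ω_r=0, ω_s=1
Stage 1: 38(1−ω_c) = −74(0−ω_c)  ⇒  112ω_c = 38  ⇒  ω_c = 19/56
  ⇒ ω_c¹/ω_s¹ = 19/56
Stage 2: N_ring = 14 + 2·23 = 60
Stage 2: 14(ω_s−ω_c) = −60(ω_r−ω_c),  ω_s=0, ω_c=1
Stage 2: ω_r = 1 − (14/60)(0−1) = 37/30
  ⇒ ω_r²/ω_c² = 37/30
Coupling ω_c² = ω_c¹ ⇒ overall = 19/56 × 37/30 = 703/1680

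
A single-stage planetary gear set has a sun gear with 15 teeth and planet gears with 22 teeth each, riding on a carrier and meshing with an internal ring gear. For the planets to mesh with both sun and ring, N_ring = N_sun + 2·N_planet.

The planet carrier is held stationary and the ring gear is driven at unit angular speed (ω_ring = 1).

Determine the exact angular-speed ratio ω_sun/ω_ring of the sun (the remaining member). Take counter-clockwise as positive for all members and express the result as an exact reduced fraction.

-59/15

N_ring = 15 + 2·22 = 59
15(ω_s−ω_c) = −59(ω_r−ω_c),  ω_c=0, ω_r=1
ω_s = 0 − (59/15)(1−0) = -59/15
ω_s/ω_r = -59/15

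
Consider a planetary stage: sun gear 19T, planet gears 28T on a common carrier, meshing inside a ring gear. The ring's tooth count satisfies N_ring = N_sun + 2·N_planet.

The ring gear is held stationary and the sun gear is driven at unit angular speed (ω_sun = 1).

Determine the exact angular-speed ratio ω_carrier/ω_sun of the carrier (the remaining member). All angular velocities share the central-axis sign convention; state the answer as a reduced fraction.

19/94

N_ring = 19 + 2·28 = 75
19(ω_s−ω_c) = −75(ω_r−ω_c),  ω_r=0, ω_s=1
19(1−ω_c) = −75(0−ω_c)  ⇒  94ω_c = 19  ⇒  ω_c = 19/94
ω_c/ω_s = 19/94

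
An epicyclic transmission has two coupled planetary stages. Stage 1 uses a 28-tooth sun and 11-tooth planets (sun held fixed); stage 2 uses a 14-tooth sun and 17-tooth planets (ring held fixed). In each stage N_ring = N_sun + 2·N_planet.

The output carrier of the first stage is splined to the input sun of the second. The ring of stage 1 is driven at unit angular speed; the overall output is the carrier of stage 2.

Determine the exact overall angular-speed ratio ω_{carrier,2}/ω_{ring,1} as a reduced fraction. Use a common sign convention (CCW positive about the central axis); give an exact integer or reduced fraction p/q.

Stage 1: N_ring = 28 + 2·11 = 50
Stage 1: 28(ω_s−ω_c) = −50(ω_r−ω_c),  ω_s=0, ω_r=1
Stage 1: 28(0−ω_c) = −50(1−ω_c)  ⇒  78ω_c = 50  ⇒  ω_c = 25/39
  ⇒ ω_c¹/ω_r¹ = 25/39
Stage 2: N_ring = 14 + 2·17 = 48
Stage 2: 14(ω_s−ω_c) = −48(ω_r−ω_c),  ω_r=0, ω_s=1
Stage 2: 14(1−ω_c) = −48(0−ω_c)  ⇒  62ω_c = 14  ⇒  ω_c = 7/31
  ⇒ ω_c²/ω_s² = 7/31
Coupling ω_s² = ω_c¹ ⇒ overall = 25/39 × 7/31 = 175/1209

175/1209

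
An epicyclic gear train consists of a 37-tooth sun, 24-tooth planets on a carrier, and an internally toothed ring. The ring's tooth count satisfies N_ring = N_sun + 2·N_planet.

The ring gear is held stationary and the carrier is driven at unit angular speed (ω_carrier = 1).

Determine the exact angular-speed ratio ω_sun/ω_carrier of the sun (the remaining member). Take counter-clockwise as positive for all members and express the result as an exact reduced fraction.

N_ring = 37 + 2·24 = 85
37(ω_s−ω_c) = −85(ω_r−ω_c),  ω_r=0, ω_c=1
ω_s = 1 − (85/37)(0−1) = 122/37
ω_s/ω_c = 122/37

122/37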